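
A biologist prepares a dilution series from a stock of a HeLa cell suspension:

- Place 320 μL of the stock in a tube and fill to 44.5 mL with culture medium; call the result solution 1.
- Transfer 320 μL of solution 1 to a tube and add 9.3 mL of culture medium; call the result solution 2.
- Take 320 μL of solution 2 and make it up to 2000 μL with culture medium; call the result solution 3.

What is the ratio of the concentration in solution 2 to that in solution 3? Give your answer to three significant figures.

6.25

Step 1: 320 μL brought to 44.5 mL → factor 44500/320 = 139.06
Step 2: 320 μL + 9.3 mL = 9620 μL total → factor 9620/320 = 30.062
Step 3: 320 μL brought to 2000 μL → factor 2000/320 = 6.25
Dilution factor to solution 2 = 4180.6; to solution 3 = 26129
[solution 2]/[solution 3] = (factor to solution 3)/(factor to solution 2) = 26129/4180.6 = 6.25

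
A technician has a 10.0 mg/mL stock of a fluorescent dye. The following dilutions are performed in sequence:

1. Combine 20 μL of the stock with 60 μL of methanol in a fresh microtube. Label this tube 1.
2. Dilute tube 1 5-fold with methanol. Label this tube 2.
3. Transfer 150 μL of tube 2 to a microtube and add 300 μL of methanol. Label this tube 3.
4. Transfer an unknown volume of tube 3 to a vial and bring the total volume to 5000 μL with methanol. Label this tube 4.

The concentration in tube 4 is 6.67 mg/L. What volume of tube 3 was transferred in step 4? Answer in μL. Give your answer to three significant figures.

Step 1: 20 μL + 60 μL = 80 μL total → factor 80/20 = 4
Step 2: 5-fold → factor 5
Step 3: 150 μL + 300 μL = 450 μL total → factor 450/150 = 3
Step 4: v brought to 5000 μL → factor = 5000 μL/v
Product of known-step factors = 60
Overall factor = 10.0 mg/mL / (6.67 mg/L) = 1499.3
Step-4 factor = 1499.3 / 60 = 24.988
v = 5000 μL / 24.988 = 200 μL

200 μL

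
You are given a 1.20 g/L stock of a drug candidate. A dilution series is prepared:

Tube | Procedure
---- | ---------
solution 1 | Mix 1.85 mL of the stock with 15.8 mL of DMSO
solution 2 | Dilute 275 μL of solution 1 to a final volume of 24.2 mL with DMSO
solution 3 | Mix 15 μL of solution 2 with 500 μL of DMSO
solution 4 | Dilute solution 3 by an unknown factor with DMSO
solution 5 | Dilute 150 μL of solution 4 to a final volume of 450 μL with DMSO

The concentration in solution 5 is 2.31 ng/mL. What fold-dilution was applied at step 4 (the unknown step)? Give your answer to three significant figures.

Step 1: 1.85 mL + 15.8 mL = 17.65 mL total → factor 17.65/1.85 = 9.5405
Step 2: 275 μL brought to 24.2 mL → factor 24200/275 = 88
Step 3: 15 μL + 500 μL = 515 μL total → factor 515/15 = 34.333
Step 4: unknown factor x
Step 5: 150 μL brought to 450 μL → factor 450/150 = 3
Product of known-step factors = 86475
Overall factor = 1.20 g/L / (2.31 ng/mL) = 5.1948 × 10^5
x = 5.1948 × 10^5 / 86475 = 6.01

6.01-fold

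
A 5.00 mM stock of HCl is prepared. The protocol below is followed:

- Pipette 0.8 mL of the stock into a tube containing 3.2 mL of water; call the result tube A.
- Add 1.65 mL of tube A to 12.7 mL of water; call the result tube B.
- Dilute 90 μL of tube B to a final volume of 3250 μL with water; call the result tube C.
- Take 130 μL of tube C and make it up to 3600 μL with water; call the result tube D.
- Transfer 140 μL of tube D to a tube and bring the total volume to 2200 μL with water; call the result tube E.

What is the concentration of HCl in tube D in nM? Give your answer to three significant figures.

115 nM

Step 1: 0.8 mL + 3.2 mL = 4 mL total → factor 4/0.8 = 5
Step 2: 1.65 mL + 12.7 mL = 14.35 mL total → factor 14.35/1.65 = 8.697
Step 3: 90 μL brought to 3250 μL → factor 3250/90 = 36.111
Step 4: 130 μL brought to 3600 μL → factor 3600/130 = 27.692
Dilution factor through tube D = 5 × 8.697 × 36.111 × 27.692 = 43485
[tube D] = 5.00 mM / 43485 = 0.0001150 mM = 115 nM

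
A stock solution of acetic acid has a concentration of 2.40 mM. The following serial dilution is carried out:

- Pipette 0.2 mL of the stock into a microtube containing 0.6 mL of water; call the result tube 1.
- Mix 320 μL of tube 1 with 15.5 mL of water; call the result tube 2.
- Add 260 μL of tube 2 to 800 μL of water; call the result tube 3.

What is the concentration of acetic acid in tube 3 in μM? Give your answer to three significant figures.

2.98 μM

Step 1: 0.2 mL + 0.6 mL = 0.8 mL total → factor 0.8/0.2 = 4
Step 2: 320 μL + 15.5 mL = 15820 μL total → factor 15820/320 = 49.438
Step 3: 260 μL + 800 μL = 1060 μL total → factor 1060/260 = 4.0769
Overall dilution factor = 4 × 49.438 × 4.0769 = 806.21
Final = 2.40 mM / 806.21 = 0.002977 mM = 2.98 μM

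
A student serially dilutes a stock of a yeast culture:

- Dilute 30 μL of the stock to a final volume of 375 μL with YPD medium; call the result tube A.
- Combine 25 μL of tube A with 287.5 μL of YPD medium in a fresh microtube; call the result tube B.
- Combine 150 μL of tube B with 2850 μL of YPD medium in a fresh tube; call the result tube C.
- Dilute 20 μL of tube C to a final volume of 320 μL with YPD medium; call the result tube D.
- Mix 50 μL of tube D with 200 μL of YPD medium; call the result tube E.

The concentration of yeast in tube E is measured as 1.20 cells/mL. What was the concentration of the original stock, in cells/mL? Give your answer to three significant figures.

3.00 × 10^5 cells/mL

Step 1: 30 μL brought to 375 μL → factor 375/30 = 12.5
Step 2: 25 μL + 287.5 μL = 312.5 μL total → factor 312.5/25 = 12.5
Step 3: 150 μL + 2850 μL = 3000 μL total → factor 3000/150 = 20
Step 4: 20 μL brought to 320 μL → factor 320/20 = 16
Step 5: 50 μL + 200 μL = 250 μL total → factor 250/50 = 5
Overall dilution factor = 12.5 × 12.5 × 20 × 16 × 5 = 2.5 × 10^5
Stock = 1.20 cells/mL × 2.5 × 10^5 = 3.00 × 10^5 cells/mL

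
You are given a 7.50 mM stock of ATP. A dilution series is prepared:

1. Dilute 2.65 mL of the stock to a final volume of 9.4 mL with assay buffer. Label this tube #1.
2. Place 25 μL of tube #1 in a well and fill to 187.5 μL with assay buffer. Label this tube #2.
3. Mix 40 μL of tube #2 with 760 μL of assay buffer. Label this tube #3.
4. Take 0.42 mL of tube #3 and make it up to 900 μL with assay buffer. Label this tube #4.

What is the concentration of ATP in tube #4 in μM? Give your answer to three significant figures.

6.58 μM

Step 1: 2.65 mL brought to 9.4 mL → factor 9.4/2.65 = 3.5472
Step 2: 25 μL brought to 187.5 μL → factor 187.5/25 = 7.5
Step 3: 40 μL + 760 μL = 800 μL total → factor 800/40 = 20
Step 4: 0.42 mL brought to 900 μL → factor 0.9/0.42 = 2.1429
Overall dilution factor = 3.5472 × 7.5 × 20 × 2.1429 = 1140.2
Final = 7.50 mM / 1140.2 = 0.006578 mM = 6.58 μM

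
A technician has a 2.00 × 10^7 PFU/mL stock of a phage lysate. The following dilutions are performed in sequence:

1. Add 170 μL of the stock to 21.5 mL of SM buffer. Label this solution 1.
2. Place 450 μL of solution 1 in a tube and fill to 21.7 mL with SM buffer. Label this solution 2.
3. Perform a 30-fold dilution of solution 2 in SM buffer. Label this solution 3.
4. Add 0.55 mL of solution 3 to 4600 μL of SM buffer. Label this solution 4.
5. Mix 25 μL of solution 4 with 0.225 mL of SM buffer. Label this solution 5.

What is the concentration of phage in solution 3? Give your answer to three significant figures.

108 PFU/mL

Step 1: 170 μL + 21.5 mL = 21670 μL total → factor 21670/170 = 127.47
Step 2: 450 μL brought to 21.7 mL → factor 21700/450 = 48.222
Step 3: 30-fold → factor 30
Dilution factor through solution 3 = 127.47 × 48.222 × 30 = 1.8441 × 10^5
[solution 3] = 2.00 × 10^7 PFU/mL / 1.8441 × 10^5 = 108 PFU/mL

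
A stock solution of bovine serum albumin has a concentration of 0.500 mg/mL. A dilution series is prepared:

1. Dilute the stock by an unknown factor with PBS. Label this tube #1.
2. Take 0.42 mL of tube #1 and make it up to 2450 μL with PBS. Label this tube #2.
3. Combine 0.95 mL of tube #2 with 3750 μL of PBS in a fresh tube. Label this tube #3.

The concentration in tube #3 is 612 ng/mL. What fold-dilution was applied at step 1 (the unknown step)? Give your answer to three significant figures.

Step 1: unknown factor x
Step 2: 0.42 mL brought to 2450 μL → factor 2.45/0.42 = 5.8333
Step 3: 0.95 mL + 3750 μL = 4.7 mL total → factor 4.7/0.95 = 4.9474
Product of known-step factors = 28.86
Overall factor = 0.500 mg/mL / (612 ng/mL) = 816.99
x = 816.99 / 28.86 = 28.3

28.3-fold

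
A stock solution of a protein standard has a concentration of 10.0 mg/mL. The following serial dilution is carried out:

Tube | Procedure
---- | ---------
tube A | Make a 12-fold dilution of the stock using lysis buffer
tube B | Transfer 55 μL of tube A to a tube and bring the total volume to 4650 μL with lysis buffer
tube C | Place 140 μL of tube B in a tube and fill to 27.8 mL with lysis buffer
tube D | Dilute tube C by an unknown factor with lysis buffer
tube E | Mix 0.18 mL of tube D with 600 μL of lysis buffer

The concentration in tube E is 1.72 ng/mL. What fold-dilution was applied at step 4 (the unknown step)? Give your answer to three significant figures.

6.66-fold

Step 1: 12-fold → factor 12
Step 2: 55 μL brought to 4650 μL → factor 4650/55 = 84.545
Step 3: 140 μL brought to 27.8 mL → factor 27800/140 = 198.57
Step 4: unknown factor x
Step 5: 0.18 mL + 600 μL = 0.78 mL total → factor 0.78/0.18 = 4.3333
Product of known-step factors = 8.7299 × 10^5
Overall factor = 10.0 mg/mL / (1.72 ng/mL) = 5.814 × 10^6
x = 5.814 × 10^6 / 8.7299 × 10^5 = 6.66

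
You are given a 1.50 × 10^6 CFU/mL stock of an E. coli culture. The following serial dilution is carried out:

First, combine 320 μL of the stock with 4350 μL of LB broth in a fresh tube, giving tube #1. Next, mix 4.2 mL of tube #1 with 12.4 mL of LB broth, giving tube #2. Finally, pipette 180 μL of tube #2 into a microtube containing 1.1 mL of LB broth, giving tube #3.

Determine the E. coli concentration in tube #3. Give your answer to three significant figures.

Step 1: 320 μL + 4350 μL = 4670 μL total → factor 4670/320 = 14.594
Step 2: 4.2 mL + 12.4 mL = 16.6 mL total → factor 16.6/4.2 = 3.9524
Step 3: 180 μL + 1.1 mL = 1280 μL total → factor 1280/180 = 7.1111
Overall dilution factor = 14.594 × 3.9524 × 7.1111 = 410.17
Final = 1.50 × 10^6 CFU/mL / 410.17 = 3.66 × 10^3 CFU/mL

3.66 × 10^3 CFU/mL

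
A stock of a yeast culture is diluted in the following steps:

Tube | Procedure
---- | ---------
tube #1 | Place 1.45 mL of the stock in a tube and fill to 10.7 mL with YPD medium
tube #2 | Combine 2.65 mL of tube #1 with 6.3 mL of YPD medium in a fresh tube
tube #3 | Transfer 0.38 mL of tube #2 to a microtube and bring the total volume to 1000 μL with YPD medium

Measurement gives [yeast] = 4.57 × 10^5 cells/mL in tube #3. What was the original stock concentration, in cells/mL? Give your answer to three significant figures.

3.00 × 10^7 cells/mL

Step 1: 1.45 mL brought to 10.7 mL → factor 10.7/1.45 = 7.3793
Step 2: 2.65 mL + 6.3 mL = 8.95 mL total → factor 8.95/2.65 = 3.3774
Step 3: 0.38 mL brought to 1000 μL → factor 1/0.38 = 2.6316
Overall dilution factor = 7.3793 × 3.3774 × 2.6316 = 65.586
Stock = 4.57 × 10^5 cells/mL × 65.586 = 3.00 × 10^7 cells/mL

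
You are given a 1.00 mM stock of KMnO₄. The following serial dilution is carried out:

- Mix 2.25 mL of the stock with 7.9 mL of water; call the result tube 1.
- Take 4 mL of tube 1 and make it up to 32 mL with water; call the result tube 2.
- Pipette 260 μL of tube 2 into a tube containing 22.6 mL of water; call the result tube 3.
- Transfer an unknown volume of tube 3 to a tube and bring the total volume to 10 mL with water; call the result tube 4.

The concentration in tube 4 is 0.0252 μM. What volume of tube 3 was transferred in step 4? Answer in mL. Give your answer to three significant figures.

Step 1: 2.25 mL + 7.9 mL = 10.15 mL total → factor 10.15/2.25 = 4.5111
Step 2: 4 mL brought to 32 mL → factor 32/4 = 8
Step 3: 260 μL + 22.6 mL = 22860 μL total → factor 22860/260 = 87.923
Step 4: v brought to 10 mL → factor = 10 mL/v
Product of known-step factors = 3173
Overall factor = 1.00 mM / (0.0252 μM) = 39683
Step-4 factor = 39683 / 3173 = 12.506
v = 10 mL / 12.506 = 0.800 mL

0.800 mL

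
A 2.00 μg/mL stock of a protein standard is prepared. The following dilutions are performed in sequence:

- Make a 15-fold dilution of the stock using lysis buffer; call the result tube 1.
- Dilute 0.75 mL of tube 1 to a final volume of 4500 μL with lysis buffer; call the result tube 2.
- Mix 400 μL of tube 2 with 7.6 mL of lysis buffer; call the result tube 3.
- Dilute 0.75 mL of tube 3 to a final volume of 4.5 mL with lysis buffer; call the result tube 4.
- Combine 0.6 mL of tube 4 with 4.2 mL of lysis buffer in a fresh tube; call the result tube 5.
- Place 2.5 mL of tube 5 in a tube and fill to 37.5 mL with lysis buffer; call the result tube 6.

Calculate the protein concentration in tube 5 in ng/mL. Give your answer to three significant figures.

0.0231 ng/mL

Step 1: 15-fold → factor 15
Step 2: 0.75 mL brought to 4500 μL → factor 4.5/0.75 = 6
Step 3: 400 μL + 7.6 mL = 8000 μL total → factor 8000/400 = 20
Step 4: 0.75 mL brought to 4.5 mL → factor 4.5/0.75 = 6
Step 5: 0.6 mL + 4.2 mL = 4.8 mL total → factor 4.8/0.6 = 8
Dilution factor through tube 5 = 15 × 6 × 20 × 6 × 8 = 86400
[tube 5] = 2.00 μg/mL / 86400 = 2.315 × 10^-5 μg/mL = 0.0231 ng/mL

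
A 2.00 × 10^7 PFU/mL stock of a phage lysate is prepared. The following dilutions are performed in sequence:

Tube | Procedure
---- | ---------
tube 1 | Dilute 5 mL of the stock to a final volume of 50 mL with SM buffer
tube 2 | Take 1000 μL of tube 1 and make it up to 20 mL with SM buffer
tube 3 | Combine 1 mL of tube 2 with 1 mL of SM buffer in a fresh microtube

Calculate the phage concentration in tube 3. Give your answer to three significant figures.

Step 1: 5 mL brought to 50 mL → factor 50/5 = 10
Step 2: 1000 μL brought to 20 mL → factor 20000/1000 = 20
Step 3: 1 mL + 1 mL = 2 mL total → factor 2/1 = 2
Dilution factor through tube 3 = 10 × 20 × 2 = 400
[tube 3] = 2.00 × 10^7 PFU/mL / 400 = 5.00 × 10^4 PFU/mL

5.00 × 10^4 PFU/mL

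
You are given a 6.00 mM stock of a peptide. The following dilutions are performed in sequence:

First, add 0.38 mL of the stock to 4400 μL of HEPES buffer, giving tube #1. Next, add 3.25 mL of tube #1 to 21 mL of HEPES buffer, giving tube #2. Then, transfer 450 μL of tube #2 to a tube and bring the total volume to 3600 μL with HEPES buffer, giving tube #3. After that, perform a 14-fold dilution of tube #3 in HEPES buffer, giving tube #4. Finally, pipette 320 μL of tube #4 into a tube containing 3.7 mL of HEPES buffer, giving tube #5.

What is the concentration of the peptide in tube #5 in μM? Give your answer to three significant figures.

0.0454 μM

Step 1: 0.38 mL + 4400 μL = 4.78 mL total → factor 4.78/0.38 = 12.579
Step 2: 3.25 mL + 21 mL = 24.25 mL total → factor 24.25/3.25 = 7.4615
Step 3: 450 μL brought to 3600 μL → factor 3600/450 = 8
Step 4: 14-fold → factor 14
Step 5: 320 μL + 3.7 mL = 4020 μL total → factor 4020/320 = 12.562
Overall dilution factor = 12.579 × 7.4615 × 8 × 14 × 12.562 = 1.3206 × 10^5
Final = 6.00 mM / 1.3206 × 10^5 = 4.543 × 10^-5 mM = 0.0454 μM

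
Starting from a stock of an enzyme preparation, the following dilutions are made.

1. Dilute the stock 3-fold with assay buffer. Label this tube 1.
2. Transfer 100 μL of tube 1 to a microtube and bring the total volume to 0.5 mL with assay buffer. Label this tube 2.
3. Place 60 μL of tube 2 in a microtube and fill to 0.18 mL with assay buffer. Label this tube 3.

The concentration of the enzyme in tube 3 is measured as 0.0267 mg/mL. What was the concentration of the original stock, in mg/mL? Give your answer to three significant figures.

1.20 mg/mL

Step 1: 3-fold → factor 3
Step 2: 100 μL brought to 0.5 mL → factor 500/100 = 5
Step 3: 60 μL brought to 0.18 mL → factor 180/60 = 3
Overall dilution factor = 3 × 5 × 3 = 45
Stock = 0.0267 mg/mL × 45 = 1.20 mg/mL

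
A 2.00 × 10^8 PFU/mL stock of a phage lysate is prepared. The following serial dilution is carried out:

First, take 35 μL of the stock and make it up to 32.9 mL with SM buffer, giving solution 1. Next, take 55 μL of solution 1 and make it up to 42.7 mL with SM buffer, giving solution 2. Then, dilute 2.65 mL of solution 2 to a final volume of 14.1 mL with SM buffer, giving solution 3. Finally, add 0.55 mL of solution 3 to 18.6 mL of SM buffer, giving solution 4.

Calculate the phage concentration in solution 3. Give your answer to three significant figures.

51.5 PFU/mL

Step 1: 35 μL brought to 32.9 mL → factor 32900/35 = 940
Step 2: 55 μL brought to 42.7 mL → factor 42700/55 = 776.36
Step 3: 2.65 mL brought to 14.1 mL → factor 14.1/2.65 = 5.3208
Dilution factor through solution 3 = 940 × 776.36 × 5.3208 = 3.883 × 10^6
[solution 3] = 2.00 × 10^8 PFU/mL / 3.883 × 10^6 = 51.5 PFU/mL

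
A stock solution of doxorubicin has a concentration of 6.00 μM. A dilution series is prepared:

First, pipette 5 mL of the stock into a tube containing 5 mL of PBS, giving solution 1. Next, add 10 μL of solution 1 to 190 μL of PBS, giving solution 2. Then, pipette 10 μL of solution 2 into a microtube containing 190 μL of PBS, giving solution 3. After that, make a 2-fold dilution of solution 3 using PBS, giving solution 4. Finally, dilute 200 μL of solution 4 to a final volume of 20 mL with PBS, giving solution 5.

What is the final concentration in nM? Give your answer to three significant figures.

0.0375 nM

Step 1: 5 mL + 5 mL = 10 mL total → factor 10/5 = 2
Step 2: 10 μL + 190 μL = 200 μL total → factor 200/10 = 20
Step 3: 10 μL + 190 μL = 200 μL total → factor 200/10 = 20
Step 4: 2-fold → factor 2
Step 5: 200 μL brought to 20 mL → factor 20000/200 = 100
Overall dilution factor = 2 × 20 × 20 × 2 × 100 = 1.6 × 10^5
Final = 6.00 μM / 1.6 × 10^5 = 3.750 × 10^-5 μM = 0.0375 nM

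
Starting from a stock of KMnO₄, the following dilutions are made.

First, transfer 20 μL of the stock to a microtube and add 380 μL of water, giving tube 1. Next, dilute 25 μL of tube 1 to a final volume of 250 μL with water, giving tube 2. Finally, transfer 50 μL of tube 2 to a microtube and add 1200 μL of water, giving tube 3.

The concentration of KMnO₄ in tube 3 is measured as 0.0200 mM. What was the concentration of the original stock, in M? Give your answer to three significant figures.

0.100 M

Step 1: 20 μL + 380 μL = 400 μL total → factor 400/20 = 20
Step 2: 25 μL brought to 250 μL → factor 250/25 = 10
Step 3: 50 μL + 1200 μL = 1250 μL total → factor 1250/50 = 25
Overall dilution factor = 20 × 10 × 25 = 5000
Stock = 0.0200 mM × 5000 = 100.0 mM = 0.100 M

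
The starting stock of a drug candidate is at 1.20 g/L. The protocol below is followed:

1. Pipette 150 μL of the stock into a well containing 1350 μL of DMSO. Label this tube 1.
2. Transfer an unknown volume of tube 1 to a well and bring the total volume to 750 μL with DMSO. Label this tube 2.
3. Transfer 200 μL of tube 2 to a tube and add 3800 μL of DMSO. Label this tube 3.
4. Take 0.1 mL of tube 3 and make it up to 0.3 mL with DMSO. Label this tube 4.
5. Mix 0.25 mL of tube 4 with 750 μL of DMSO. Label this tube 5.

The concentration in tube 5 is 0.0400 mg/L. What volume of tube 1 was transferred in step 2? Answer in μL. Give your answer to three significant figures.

Step 1: 150 μL + 1350 μL = 1500 μL total → factor 1500/150 = 10
Step 2: v brought to 750 μL → factor = 750 μL/v
Step 3: 200 μL + 3800 μL = 4000 μL total → factor 4000/200 = 20
Step 4: 0.1 mL brought to 0.3 mL → factor 0.3/0.1 = 3
Step 5: 0.25 mL + 750 μL = 1 mL total → factor 1/0.25 = 4
Product of known-step factors = 2400
Overall factor = 1.20 g/L / (0.0400 mg/L) = 30000
Step-2 factor = 30000 / 2400 = 12.5
v = 750 μL / 12.5 = 60.0 μL

60.0 μL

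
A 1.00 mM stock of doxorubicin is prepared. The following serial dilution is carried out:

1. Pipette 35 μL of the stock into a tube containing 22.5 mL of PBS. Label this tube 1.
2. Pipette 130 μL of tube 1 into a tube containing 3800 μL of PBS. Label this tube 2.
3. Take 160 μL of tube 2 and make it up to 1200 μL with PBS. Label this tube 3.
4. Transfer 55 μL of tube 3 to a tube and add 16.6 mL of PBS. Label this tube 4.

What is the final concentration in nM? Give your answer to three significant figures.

Step 1: 35 μL + 22.5 mL = 22535 μL total → factor 22535/35 = 643.86
Step 2: 130 μL + 3800 μL = 3930 μL total → factor 3930/130 = 30.231
Step 3: 160 μL brought to 1200 μL → factor 1200/160 = 7.5
Step 4: 55 μL + 16.6 mL = 16655 μL total → factor 16655/55 = 302.82
Overall dilution factor = 643.86 × 30.231 × 7.5 × 302.82 = 4.4206 × 10^7
Final = 1.00 mM / 4.4206 × 10^7 = 2.262 × 10^-8 mM = 0.0226 nM

0.0226 nM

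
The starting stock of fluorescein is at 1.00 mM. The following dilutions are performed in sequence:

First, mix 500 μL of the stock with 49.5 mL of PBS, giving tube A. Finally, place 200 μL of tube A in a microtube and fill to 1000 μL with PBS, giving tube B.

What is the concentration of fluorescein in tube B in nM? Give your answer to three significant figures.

Step 1: 500 μL + 49.5 mL = 50000 μL total → factor 50000/500 = 100
Step 2: 200 μL brought to 1000 μL → factor 1000/200 = 5
Overall dilution factor = 100 × 5 = 500
Final = 1.00 mM / 500 = 0.002000 mM = 2.00 × 10^3 nM

2.00 × 10^3 nM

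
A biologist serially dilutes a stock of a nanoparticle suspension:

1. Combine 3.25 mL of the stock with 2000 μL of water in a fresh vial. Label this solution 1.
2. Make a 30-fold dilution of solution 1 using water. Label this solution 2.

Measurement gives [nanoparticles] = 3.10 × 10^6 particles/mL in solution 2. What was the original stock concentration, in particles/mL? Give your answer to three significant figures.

Step 1: 3.25 mL + 2000 μL = 5.25 mL total → factor 5.25/3.25 = 1.6154
Step 2: 30-fold → factor 30
Overall dilution factor = 1.6154 × 30 = 48.462
Stock = 3.10 × 10^6 particles/mL × 48.462 = 1.50 × 10^8 particles/mL

1.50 × 10^8 particles/mL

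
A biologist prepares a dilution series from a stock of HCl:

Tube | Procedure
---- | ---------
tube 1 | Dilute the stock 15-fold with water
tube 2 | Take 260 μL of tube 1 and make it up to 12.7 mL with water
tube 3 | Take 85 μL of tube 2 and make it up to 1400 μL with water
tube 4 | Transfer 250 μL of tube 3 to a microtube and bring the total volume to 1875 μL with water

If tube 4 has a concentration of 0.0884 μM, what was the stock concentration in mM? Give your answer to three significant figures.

Step 1: 15-fold → factor 15
Step 2: 260 μL brought to 12.7 mL → factor 12700/260 = 48.846
Step 3: 85 μL brought to 1400 μL → factor 1400/85 = 16.471
Step 4: 250 μL brought to 1875 μL → factor 1875/250 = 7.5
Overall dilution factor = 15 × 48.846 × 16.471 × 7.5 = 90509
Stock = 0.0884 μM × 90509 = 8001 μM = 8.00 mM

8.00 mM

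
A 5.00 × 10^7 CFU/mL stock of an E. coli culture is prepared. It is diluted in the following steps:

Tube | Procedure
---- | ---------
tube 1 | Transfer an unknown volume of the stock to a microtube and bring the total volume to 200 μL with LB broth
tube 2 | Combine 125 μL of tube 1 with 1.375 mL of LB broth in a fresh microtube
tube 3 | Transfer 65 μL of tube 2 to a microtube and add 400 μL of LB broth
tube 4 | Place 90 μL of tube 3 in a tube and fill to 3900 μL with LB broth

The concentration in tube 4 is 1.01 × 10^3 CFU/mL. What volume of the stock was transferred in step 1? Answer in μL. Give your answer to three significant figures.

Step 1: v brought to 200 μL → factor = 200 μL/v
Step 2: 125 μL + 1.375 mL = 1500 μL total → factor 1500/125 = 12
Step 3: 65 μL + 400 μL = 465 μL total → factor 465/65 = 7.1538
Step 4: 90 μL brought to 3900 μL → factor 3900/90 = 43.333
Product of known-step factors = 3720
Overall factor = 5.00 × 10^7 CFU/mL / (1.01 × 10^3 CFU/mL) = 49505
Step-1 factor = 49505 / 3720 = 13.308
v = 200 μL / 13.308 = 15.0 μL

15.0 μL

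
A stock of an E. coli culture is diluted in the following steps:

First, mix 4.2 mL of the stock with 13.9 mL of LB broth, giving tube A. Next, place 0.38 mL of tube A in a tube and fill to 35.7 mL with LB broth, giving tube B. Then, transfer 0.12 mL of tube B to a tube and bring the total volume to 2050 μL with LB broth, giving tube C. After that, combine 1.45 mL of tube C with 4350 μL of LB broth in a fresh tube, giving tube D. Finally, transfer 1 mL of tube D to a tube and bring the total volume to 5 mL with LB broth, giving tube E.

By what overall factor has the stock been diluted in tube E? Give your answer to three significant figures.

Step 1: 4.2 mL + 13.9 mL = 18.1 mL total → factor 18.1/4.2 = 4.3095
Step 2: 0.38 mL brought to 35.7 mL → factor 35.7/0.38 = 93.947
Step 3: 0.12 mL brought to 2050 μL → factor 2.05/0.12 = 17.083
Step 4: 1.45 mL + 4350 μL = 5.8 mL total → factor 5.8/1.45 = 4
Step 5: 1 mL brought to 5 mL → factor 5/1 = 5
Overall dilution factor = 4.3095 × 93.947 × 17.083 × 4 × 5 = 1.3833 × 10^5

1.38 × 10^5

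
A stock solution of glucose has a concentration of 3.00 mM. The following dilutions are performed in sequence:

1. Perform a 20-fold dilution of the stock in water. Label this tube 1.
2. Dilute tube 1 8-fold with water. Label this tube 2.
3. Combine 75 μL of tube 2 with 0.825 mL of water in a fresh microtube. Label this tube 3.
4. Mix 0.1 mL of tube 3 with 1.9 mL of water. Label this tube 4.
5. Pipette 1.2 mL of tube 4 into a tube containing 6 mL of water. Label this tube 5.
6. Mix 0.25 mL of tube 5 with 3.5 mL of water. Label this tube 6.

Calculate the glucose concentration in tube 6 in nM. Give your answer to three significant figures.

Step 1: 20-fold → factor 20
Step 2: 8-fold → factor 8
Step 3: 75 μL + 0.825 mL = 900 μL total → factor 900/75 = 12
Step 4: 0.1 mL + 1.9 mL = 2 mL total → factor 2/0.1 = 20
Step 5: 1.2 mL + 6 mL = 7.2 mL total → factor 7.2/1.2 = 6
Step 6: 0.25 mL + 3.5 mL = 3.75 mL total → factor 3.75/0.25 = 15
Dilution factor through tube 6 = 20 × 8 × 12 × 20 × 6 × 15 = 3.456 × 10^6
[tube 6] = 3.00 mM / 3.456 × 10^6 = 8.681 × 10^-7 mM = 0.868 nM

0.868 nM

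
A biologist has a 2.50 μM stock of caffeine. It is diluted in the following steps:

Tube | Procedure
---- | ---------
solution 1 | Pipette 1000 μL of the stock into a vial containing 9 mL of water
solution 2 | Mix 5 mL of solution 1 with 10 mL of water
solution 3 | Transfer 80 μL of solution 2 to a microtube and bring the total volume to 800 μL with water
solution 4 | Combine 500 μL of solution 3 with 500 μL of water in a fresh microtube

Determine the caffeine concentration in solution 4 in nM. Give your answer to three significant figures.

4.17 nM

Step 1: 1000 μL + 9 mL = 10000 μL total → factor 10000/1000 = 10
Step 2: 5 mL + 10 mL = 15 mL total → factor 15/5 = 3
Step 3: 80 μL brought to 800 μL → factor 800/80 = 10
Step 4: 500 μL + 500 μL = 1000 μL total → factor 1000/500 = 2
Overall dilution factor = 10 × 3 × 10 × 2 = 600
Final = 2.50 μM / 600 = 0.004167 μM = 4.17 nM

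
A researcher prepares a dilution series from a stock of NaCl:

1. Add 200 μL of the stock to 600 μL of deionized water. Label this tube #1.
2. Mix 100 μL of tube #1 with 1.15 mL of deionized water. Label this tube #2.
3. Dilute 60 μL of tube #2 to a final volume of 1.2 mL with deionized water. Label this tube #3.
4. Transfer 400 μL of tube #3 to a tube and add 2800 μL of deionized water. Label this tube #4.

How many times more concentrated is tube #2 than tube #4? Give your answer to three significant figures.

Step 1: 200 μL + 600 μL = 800 μL total → factor 800/200 = 4
Step 2: 100 μL + 1.15 mL = 1250 μL total → factor 1250/100 = 12.5
Step 3: 60 μL brought to 1.2 mL → factor 1200/60 = 20
Step 4: 400 μL + 2800 μL = 3200 μL total → factor 3200/400 = 8
Dilution factor to tube #2 = 50; to tube #4 = 8000
[tube #2]/[tube #4] = (factor to tube #4)/(factor to tube #2) = 8000/50 = 160

160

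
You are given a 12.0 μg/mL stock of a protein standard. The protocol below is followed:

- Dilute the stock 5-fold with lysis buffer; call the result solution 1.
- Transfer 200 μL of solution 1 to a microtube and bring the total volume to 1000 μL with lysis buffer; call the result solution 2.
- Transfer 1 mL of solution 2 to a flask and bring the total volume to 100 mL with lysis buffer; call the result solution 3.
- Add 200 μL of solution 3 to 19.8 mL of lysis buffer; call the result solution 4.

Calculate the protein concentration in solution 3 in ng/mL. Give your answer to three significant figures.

Step 1: 5-fold → factor 5
Step 2: 200 μL brought to 1000 μL → factor 1000/200 = 5
Step 3: 1 mL brought to 100 mL → factor 100/1 = 100
Dilution factor through solution 3 = 5 × 5 × 100 = 2500
[solution 3] = 12.0 μg/mL / 2500 = 0.004800 μg/mL = 4.80 ng/mL

4.80 ng/mL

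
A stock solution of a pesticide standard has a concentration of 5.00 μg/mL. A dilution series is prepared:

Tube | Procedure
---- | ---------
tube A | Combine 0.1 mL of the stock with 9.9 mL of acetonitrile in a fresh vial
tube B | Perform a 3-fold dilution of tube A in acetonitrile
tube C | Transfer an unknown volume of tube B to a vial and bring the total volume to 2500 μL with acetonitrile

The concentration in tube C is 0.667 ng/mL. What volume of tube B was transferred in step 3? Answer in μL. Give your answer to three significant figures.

100 μL

Step 1: 0.1 mL + 9.9 mL = 10 mL total → factor 10/0.1 = 100
Step 2: 3-fold → factor 3
Step 3: v brought to 2500 μL → factor = 2500 μL/v
Product of known-step factors = 300
Overall factor = 5.00 μg/mL / (0.667 ng/mL) = 7496.3
Step-3 factor = 7496.3 / 300 = 24.988
v = 2500 μL / 24.988 = 100 μL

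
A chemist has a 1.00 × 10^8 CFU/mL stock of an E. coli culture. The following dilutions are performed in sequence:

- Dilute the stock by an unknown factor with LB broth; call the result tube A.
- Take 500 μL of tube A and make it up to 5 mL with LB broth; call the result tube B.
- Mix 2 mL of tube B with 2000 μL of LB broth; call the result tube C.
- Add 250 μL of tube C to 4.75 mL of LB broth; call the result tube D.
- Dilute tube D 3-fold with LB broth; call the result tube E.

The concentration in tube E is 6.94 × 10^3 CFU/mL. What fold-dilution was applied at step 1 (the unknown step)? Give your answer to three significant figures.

Step 1: unknown factor x
Step 2: 500 μL brought to 5 mL → factor 5000/500 = 10
Step 3: 2 mL + 2000 μL = 4 mL total → factor 4/2 = 2
Step 4: 250 μL + 4.75 mL = 5000 μL total → factor 5000/250 = 20
Step 5: 3-fold → factor 3
Product of known-step factors = 1200
Overall factor = 1.00 × 10^8 CFU/mL / (6.94 × 10^3 CFU/mL) = 14409
x = 14409 / 1200 = 12.0

12.0-fold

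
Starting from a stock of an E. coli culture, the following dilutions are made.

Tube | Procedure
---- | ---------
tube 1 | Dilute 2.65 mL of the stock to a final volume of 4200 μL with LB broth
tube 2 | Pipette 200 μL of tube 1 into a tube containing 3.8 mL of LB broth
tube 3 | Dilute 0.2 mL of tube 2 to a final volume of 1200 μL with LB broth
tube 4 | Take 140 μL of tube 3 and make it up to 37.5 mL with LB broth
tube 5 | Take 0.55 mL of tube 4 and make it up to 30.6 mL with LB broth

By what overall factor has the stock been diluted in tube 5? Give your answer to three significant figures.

Step 1: 2.65 mL brought to 4200 μL → factor 4.2/2.65 = 1.5849
Step 2: 200 μL + 3.8 mL = 4000 μL total → factor 4000/200 = 20
Step 3: 0.2 mL brought to 1200 μL → factor 1.2/0.2 = 6
Step 4: 140 μL brought to 37.5 mL → factor 37500/140 = 267.86
Step 5: 0.55 mL brought to 30.6 mL → factor 30.6/0.55 = 55.636
Overall dilution factor = 1.5849 × 20 × 6 × 267.86 × 55.636 = 2.8343 × 10^6

2.83 × 10^6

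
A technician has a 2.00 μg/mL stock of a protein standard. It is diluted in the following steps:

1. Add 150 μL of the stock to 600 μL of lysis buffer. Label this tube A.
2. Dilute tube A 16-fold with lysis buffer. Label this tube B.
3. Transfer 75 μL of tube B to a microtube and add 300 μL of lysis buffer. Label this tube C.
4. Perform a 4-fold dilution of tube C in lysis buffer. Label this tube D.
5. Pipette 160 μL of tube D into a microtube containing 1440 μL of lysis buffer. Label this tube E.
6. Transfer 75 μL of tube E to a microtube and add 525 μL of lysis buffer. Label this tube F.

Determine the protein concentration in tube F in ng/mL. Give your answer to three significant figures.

0.0156 ng/mL

Step 1: 150 μL + 600 μL = 750 μL total → factor 750/150 = 5
Step 2: 16-fold → factor 16
Step 3: 75 μL + 300 μL = 375 μL total → factor 375/75 = 5
Step 4: 4-fold → factor 4
Step 5: 160 μL + 1440 μL = 1600 μL total → factor 1600/160 = 10
Step 6: 75 μL + 525 μL = 600 μL total → factor 600/75 = 8
Overall dilution factor = 5 × 16 × 5 × 4 × 10 × 8 = 1.28 × 10^5
Final = 2.00 μg/mL / 1.28 × 10^5 = 1.563 × 10^-5 μg/mL = 0.0156 ng/mL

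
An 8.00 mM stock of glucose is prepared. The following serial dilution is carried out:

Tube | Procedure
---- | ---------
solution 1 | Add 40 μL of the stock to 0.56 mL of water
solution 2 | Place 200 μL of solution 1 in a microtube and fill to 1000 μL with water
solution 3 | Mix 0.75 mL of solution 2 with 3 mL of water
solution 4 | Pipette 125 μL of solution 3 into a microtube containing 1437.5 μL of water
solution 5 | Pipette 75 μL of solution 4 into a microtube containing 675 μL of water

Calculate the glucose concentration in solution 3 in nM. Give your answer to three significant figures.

Step 1: 40 μL + 0.56 mL = 600 μL total → factor 600/40 = 15
Step 2: 200 μL brought to 1000 μL → factor 1000/200 = 5
Step 3: 0.75 mL + 3 mL = 3.75 mL total → factor 3.75/0.75 = 5
Dilution factor through solution 3 = 15 × 5 × 5 = 375
[solution 3] = 8.00 mM / 375 = 0.02133 mM = 2.13 × 10^4 nM

2.13 × 10^4 nM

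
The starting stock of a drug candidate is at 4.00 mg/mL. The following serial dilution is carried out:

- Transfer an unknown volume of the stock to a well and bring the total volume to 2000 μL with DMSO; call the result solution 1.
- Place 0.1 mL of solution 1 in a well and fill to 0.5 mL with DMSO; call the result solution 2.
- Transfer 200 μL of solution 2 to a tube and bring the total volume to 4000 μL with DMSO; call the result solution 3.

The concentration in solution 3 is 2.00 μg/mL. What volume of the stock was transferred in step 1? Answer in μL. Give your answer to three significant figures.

Step 1: v brought to 2000 μL → factor = 2000 μL/v
Step 2: 0.1 mL brought to 0.5 mL → factor 0.5/0.1 = 5
Step 3: 200 μL brought to 4000 μL → factor 4000/200 = 20
Product of known-step factors = 100
Overall factor = 4.00 mg/mL / (2.00 μg/mL) = 2000
Step-1 factor = 2000 / 100 = 20
v = 2000 μL / 20 = 100 μL

100 μL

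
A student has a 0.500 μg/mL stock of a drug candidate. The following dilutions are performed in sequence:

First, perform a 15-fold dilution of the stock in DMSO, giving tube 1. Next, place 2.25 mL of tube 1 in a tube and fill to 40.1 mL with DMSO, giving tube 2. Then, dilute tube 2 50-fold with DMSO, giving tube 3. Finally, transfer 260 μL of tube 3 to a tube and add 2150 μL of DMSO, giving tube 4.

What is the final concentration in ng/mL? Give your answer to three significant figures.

Step 1: 15-fold → factor 15
Step 2: 2.25 mL brought to 40.1 mL → factor 40.1/2.25 = 17.822
Step 3: 50-fold → factor 50
Step 4: 260 μL + 2150 μL = 2410 μL total → factor 2410/260 = 9.2692
Overall dilution factor = 15 × 17.822 × 50 × 9.2692 = 1.239 × 10^5
Final = 0.500 μg/mL / 1.239 × 10^5 = 4.036 × 10^-6 μg/mL = 0.00404 ng/mL

0.00404 ng/mL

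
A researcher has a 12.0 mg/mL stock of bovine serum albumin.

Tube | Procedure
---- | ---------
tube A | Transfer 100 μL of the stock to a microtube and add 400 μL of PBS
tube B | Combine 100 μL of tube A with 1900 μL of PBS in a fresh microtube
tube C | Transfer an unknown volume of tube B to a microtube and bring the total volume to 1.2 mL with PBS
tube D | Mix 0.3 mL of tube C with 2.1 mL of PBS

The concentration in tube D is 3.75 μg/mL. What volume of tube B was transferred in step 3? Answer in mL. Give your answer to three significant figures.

0.300 mL

Step 1: 100 μL + 400 μL = 500 μL total → factor 500/100 = 5
Step 2: 100 μL + 1900 μL = 2000 μL total → factor 2000/100 = 20
Step 3: v brought to 1.2 mL → factor = 1.2 mL/v
Step 4: 0.3 mL + 2.1 mL = 2.4 mL total → factor 2.4/0.3 = 8
Product of known-step factors = 800
Overall factor = 12.0 mg/mL / (3.75 μg/mL) = 3200
Step-3 factor = 3200 / 800 = 4
v = 1.2 mL / 4 = 0.300 mL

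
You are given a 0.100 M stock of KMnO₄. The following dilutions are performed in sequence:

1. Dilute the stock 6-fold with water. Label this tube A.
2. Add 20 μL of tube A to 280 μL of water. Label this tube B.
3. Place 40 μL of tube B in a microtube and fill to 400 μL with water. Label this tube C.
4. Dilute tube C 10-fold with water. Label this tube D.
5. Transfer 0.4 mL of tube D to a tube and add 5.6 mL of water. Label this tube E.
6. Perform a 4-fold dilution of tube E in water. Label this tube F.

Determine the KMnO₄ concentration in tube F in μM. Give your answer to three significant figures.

Step 1: 6-fold → factor 6
Step 2: 20 μL + 280 μL = 300 μL total → factor 300/20 = 15
Step 3: 40 μL brought to 400 μL → factor 400/40 = 10
Step 4: 10-fold → factor 10
Step 5: 0.4 mL + 5.6 mL = 6 mL total → factor 6/0.4 = 15
Step 6: 4-fold → factor 4
Overall dilution factor = 6 × 15 × 10 × 10 × 15 × 4 = 5.4 × 10^5
Final = 0.100 M / 5.4 × 10^5 = 1.852 × 10^-7 M = 0.185 μM

0.185 μM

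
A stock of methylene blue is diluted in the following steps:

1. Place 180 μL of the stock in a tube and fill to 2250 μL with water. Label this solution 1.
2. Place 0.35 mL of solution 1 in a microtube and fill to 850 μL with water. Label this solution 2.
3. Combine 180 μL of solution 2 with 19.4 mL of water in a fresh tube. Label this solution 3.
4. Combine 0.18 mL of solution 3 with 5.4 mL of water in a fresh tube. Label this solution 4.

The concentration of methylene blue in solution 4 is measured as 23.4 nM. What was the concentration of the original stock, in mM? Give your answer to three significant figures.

2.40 mM

Step 1: 180 μL brought to 2250 μL → factor 2250/180 = 12.5
Step 2: 0.35 mL brought to 850 μL → factor 0.85/0.35 = 2.4286
Step 3: 180 μL + 19.4 mL = 19580 μL total → factor 19580/180 = 108.78
Step 4: 0.18 mL + 5.4 mL = 5.58 mL total → factor 5.58/0.18 = 31
Overall dilution factor = 12.5 × 2.4286 × 108.78 × 31 = 1.0237 × 10^5
Stock = 23.4 nM × 1.0237 × 10^5 = 2.395 × 10^6 nM = 2.40 mM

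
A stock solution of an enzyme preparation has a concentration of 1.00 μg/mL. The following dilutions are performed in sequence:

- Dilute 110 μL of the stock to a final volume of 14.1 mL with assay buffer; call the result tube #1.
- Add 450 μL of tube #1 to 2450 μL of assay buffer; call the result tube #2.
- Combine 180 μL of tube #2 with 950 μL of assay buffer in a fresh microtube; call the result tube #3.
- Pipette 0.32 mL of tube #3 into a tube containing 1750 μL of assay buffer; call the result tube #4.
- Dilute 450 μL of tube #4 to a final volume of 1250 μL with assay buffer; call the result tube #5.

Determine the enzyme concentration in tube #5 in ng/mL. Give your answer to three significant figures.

0.0107 ng/mL

Step 1: 110 μL brought to 14.1 mL → factor 14100/110 = 128.18
Step 2: 450 μL + 2450 μL = 2900 μL total → factor 2900/450 = 6.4444
Step 3: 180 μL + 950 μL = 1130 μL total → factor 1130/180 = 6.2778
Step 4: 0.32 mL + 1750 μL = 2.07 mL total → factor 2.07/0.32 = 6.4688
Step 5: 450 μL brought to 1250 μL → factor 1250/450 = 2.7778
Overall dilution factor = 128.18 × 6.4444 × 6.2778 × 6.4688 × 2.7778 = 93183
Final = 1.00 μg/mL / 93183 = 1.073 × 10^-5 μg/mL = 0.0107 ng/mL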